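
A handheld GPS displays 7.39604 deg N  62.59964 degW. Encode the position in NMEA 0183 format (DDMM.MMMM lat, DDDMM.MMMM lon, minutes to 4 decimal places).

0723.7624,N / 06235.9784,W

Latitude: fractional part 0.396040 → 23.762400 minutes
λ: 62° + 0.599640 × 60 = 62° 35.978400′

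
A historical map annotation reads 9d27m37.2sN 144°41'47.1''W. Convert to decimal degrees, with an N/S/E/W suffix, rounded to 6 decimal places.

9.460333° N, 144.696417° W

Lat: 9° + 27/60 + 37.2/3600 = 9 + 0.450000 + 0.010333 = 9.4603333
Lon: 144° + 41/60 + 47.1/3600 = 144 + 0.683333 + 0.013083 = 144.6964167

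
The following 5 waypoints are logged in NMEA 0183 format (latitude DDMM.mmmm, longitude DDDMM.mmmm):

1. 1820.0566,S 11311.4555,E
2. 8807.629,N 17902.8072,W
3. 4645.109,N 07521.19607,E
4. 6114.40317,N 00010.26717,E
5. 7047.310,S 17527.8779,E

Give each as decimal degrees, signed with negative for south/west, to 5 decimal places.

Point 1:
  Lat: degrees = first 2 digits = 18, minutes = 20.0566; 18 + 20.0566/60 = 18.334277
  S → negative
  Lon: degrees = first 3 digits = 113, minutes = 11.4555; 113 + 11.4555/60 = 113.190925
  E → positive
Point 2:
  φ: split at 2 digits → 88° and 7.629′; 88 + 7.629/60 = 88.127150
  N → positive
  λ: degrees = first 3 digits = 179, minutes = 2.8072; 179 + 2.8072/60 = 179.046787
  hemisphere W, so the sign is −
Point 3:
  φ: degrees = first 2 digits = 46, minutes = 45.109; 46 + 45.109/60 = 46.751817
  N → positive
  Longitude: degrees = first 3 digits = 75, minutes = 21.19607; 75 + 21.19607/60 = 75.353268
  E ⇒ keep positive
Point 4:
  Latitude: degrees = first 2 digits = 61, minutes = 14.40317; 61 + 14.40317/60 = 61.240053
  N ⇒ keep positive
  λ: degrees = first 3 digits = 0, minutes = 10.26717; 0 + 10.26717/60 = 0.171120
  E ⇒ keep positive
Point 5:
  Lat: split at 2 digits → 70° and 47.31′; 70 + 47.31/60 = 70.788500
  S ⇒ negate
  λ: split at 3 digits → 175° and 27.8779′; 175 + 27.8779/60 = 175.464632
  E → positive

1. -18.33428, 113.19093
2. 88.12715, -179.04679
3. 46.75182, 75.35327
4. 61.24005, 0.17112
5. -70.78850, 175.46463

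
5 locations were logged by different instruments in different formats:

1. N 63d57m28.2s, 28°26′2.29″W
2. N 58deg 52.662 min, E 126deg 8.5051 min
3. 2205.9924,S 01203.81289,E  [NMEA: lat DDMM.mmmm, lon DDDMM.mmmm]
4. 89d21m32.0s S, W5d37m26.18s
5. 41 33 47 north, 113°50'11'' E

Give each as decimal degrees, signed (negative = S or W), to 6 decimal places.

1. 63.957833, -28.433969
2. 58.877700, 126.141752
3. -22.099873, 12.063548
4. -89.358889, -5.623939
5. 41.563056, 113.836389

Point 1:
  Lat: 63° + 57/60 + 28.2/3600 = 63 + 0.950000 + 0.007833 = 63.9578333
  N ⇒ keep positive
  Lon: 28° + 26/60 + 2.29/3600 = 28 + 0.433333 + 0.000636 = 28.4339694
  W → negative
Point 2:
  Lat: 58 + 52.662/60 = 58.8777000
  N → positive
  λ: 8.5051′ = 0.141752°; total 126.1417517
  E → positive
Point 3:
  φ: degrees = first 2 digits = 22, minutes = 5.9924; 22 + 5.9924/60 = 22.0998733
  hemisphere S, so the sign is −
  Longitude: split at 3 digits → 012° and 3.81289′; 12 + 3.81289/60 = 12.0635482
  E ⇒ keep positive
Point 4:
  Lat: 89° + 21/60 + 32/3600 = 89 + 0.350000 + 0.008889 = 89.3588889
  hemisphere S, so the sign is −
  Lon: 5 + 37/60 + 26.18/3600 = 5.6239389
  W → negative
Point 5:
  φ: 41° + 33/60 + 47/3600 = 41 + 0.550000 + 0.013056 = 41.5630556
  N → positive
  Longitude: 113 + 50/60 + 11/3600 = 113.8363889
  E → positive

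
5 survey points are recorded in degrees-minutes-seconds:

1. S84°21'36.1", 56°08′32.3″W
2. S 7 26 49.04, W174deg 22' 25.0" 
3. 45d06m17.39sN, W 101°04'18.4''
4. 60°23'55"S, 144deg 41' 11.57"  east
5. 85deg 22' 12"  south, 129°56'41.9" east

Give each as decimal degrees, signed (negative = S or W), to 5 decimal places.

1. -84.36003, -56.14231
2. -7.44696, -174.37361
3. 45.10483, -101.07178
4. -60.39861, 144.68655
5. -85.37000, 129.94497

Point 1:
  φ: 84° + 21/60 + 36.1/3600 = 84 + 0.350000 + 0.010028 = 84.360028
  hemisphere S, so the sign is −
  Longitude: 56 + 8/60 + 32.3/3600 = 56.142306
  hemisphere W, so the sign is −
Point 2:
  Latitude: 26′ + 49.04″ = 26.81733′; 7 + 26.81733/60 = 7.446956
  S → negative
  Longitude: 22′ + 25″ = 22.41667′; 174 + 22.41667/60 = 174.373611
  W → negative
Point 3:
  φ: 6′ + 17.39″ = 6.28983′; 45 + 6.28983/60 = 45.104831
  N ⇒ keep positive
  λ: 101° + 4/60 + 18.4/3600 = 101 + 0.066667 + 0.005111 = 101.071778
  hemisphere W, so the sign is −
Point 4:
  Lat: 60 + 23/60 + 55/3600 = 60.398611
  S ⇒ negate
  Lon: 144° + 41/60 + 11.57/3600 = 144 + 0.683333 + 0.003214 = 144.686547
  E ⇒ keep positive
Point 5:
  φ: 22′ + 12″ = 22.20000′; 85 + 22.20000/60 = 85.370000
  hemisphere S, so the sign is −
  λ: 129° + 56/60 + 41.9/3600 = 129 + 0.933333 + 0.011639 = 129.944972
  E ⇒ keep positive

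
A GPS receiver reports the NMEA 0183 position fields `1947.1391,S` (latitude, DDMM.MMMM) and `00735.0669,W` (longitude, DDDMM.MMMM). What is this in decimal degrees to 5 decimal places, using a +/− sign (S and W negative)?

φ: split at 2 digits → 19° and 47.1391′; 19 + 47.1391/60 = 19.785652
hemisphere S, so the sign is −
λ: degrees = first 3 digits = 7, minutes = 35.0669; 7 + 35.0669/60 = 7.584448
W → negative

-19.78565, -7.58445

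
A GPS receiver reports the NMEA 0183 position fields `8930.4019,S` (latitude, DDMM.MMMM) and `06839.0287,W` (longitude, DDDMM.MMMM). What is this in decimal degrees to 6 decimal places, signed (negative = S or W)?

-89.506698, -68.650478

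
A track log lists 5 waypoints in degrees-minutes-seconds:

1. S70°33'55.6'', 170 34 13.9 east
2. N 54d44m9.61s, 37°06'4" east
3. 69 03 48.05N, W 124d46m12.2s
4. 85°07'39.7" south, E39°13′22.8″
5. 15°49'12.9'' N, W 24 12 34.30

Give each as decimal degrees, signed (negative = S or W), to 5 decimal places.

Point 1:
  φ: 70 + 33/60 + 55.6/3600 = 70.565444
  S → negative
  Lon: 34′ + 13.9″ = 34.23167′; 170 + 34.23167/60 = 170.570528
  E ⇒ keep positive
Point 2:
  Lat: 44′ + 9.61″ = 44.16017′; 54 + 44.16017/60 = 54.736003
  N → positive
  Lon: 6′ + 4″ = 6.06667′; 37 + 6.06667/60 = 37.101111
  E ⇒ keep positive
Point 3:
  Lat: 69 + 3/60 + 48.05/3600 = 69.063347
  N → positive
  Lon: 46′ + 12.2″ = 46.20333′; 124 + 46.20333/60 = 124.770056
  W → negative
Point 4:
  Latitude: 85 + 7/60 + 39.7/3600 = 85.127694
  S ⇒ negate
  λ: 13′ + 22.8″ = 13.38000′; 39 + 13.38000/60 = 39.223000
  E ⇒ keep positive
Point 5:
  Lat: 15 + 49/60 + 12.9/3600 = 15.820250
  N → positive
  Lon: 24° + 12/60 + 34.3/3600 = 24 + 0.200000 + 0.009528 = 24.209528
  hemisphere W, so the sign is −

1. -70.56544, 170.57053
2. 54.73600, 37.10111
3. 69.06335, -124.77006
4. -85.12769, 39.22300
5. 15.82025, -24.20953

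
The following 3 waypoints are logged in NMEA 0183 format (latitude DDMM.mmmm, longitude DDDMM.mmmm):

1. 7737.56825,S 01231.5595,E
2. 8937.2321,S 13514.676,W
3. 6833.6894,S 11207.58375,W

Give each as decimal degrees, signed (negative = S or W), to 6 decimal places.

Point 1:
  Latitude: degrees = first 2 digits = 77, minutes = 37.56825; 77 + 37.56825/60 = 77.6261375
  S → negative
  Lon: split at 3 digits → 012° and 31.5595′; 12 + 31.5595/60 = 12.5259917
  E ⇒ keep positive
Point 2:
  Latitude: degrees = first 2 digits = 89, minutes = 37.2321; 89 + 37.2321/60 = 89.6205350
  hemisphere S, so the sign is −
  Longitude: degrees = first 3 digits = 135, minutes = 14.676; 135 + 14.676/60 = 135.2446000
  W ⇒ negate
Point 3:
  φ: degrees = first 2 digits = 68, minutes = 33.6894; 68 + 33.6894/60 = 68.5614900
  S ⇒ negate
  Longitude: split at 3 digits → 112° and 7.58375′; 112 + 7.58375/60 = 112.1263958
  W → negative

1. -77.626138, 12.525992
2. -89.620535, -135.244600
3. -68.561490, -112.126396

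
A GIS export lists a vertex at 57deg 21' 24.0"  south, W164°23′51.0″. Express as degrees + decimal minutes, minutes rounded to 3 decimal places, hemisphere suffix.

57° 21.400′ S, 164° 23.850′ W

Latitude: seconds/60 = 0.40000; minutes = 21 + 0.40000 = 21.40000
Longitude: 23 + 51/60 = 23.85000′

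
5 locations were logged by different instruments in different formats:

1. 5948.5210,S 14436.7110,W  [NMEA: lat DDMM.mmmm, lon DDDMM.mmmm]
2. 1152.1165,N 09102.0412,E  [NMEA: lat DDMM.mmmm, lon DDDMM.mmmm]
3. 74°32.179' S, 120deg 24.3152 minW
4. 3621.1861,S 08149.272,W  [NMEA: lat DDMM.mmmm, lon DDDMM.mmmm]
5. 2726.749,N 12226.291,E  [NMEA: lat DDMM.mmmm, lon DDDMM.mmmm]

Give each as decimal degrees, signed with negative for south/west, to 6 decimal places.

1. -59.808683, -144.611850
2. 11.868608, 91.034020
3. -74.536317, -120.405253
4. -36.353102, -81.821200
5. 27.445817, 122.438183

Point 1:
  Latitude: degrees = first 2 digits = 59, minutes = 48.521; 59 + 48.521/60 = 59.8086833
  S ⇒ negate
  Longitude: degrees = first 3 digits = 144, minutes = 36.711; 144 + 36.711/60 = 144.6118500
  hemisphere W, so the sign is −
Point 2:
  Latitude: split at 2 digits → 11° and 52.1165′; 11 + 52.1165/60 = 11.8686083
  N → positive
  Lon: degrees = first 3 digits = 91, minutes = 2.0412; 91 + 2.0412/60 = 91.0340200
  E → positive
Point 3:
  Latitude: 32.179′ = 0.536317°; total 74.5363167
  hemisphere S, so the sign is −
  λ: 24.3152′ = 0.405253°; total 120.4052533
  W ⇒ negate
Point 4:
  φ: degrees = first 2 digits = 36, minutes = 21.1861; 36 + 21.1861/60 = 36.3531017
  S ⇒ negate
  Longitude: degrees = first 3 digits = 81, minutes = 49.272; 81 + 49.272/60 = 81.8212000
  hemisphere W, so the sign is −
Point 5:
  Lat: split at 2 digits → 27° and 26.749′; 27 + 26.749/60 = 27.4458167
  N ⇒ keep positive
  Longitude: split at 3 digits → 122° and 26.291′; 122 + 26.291/60 = 122.4381833
  E → positive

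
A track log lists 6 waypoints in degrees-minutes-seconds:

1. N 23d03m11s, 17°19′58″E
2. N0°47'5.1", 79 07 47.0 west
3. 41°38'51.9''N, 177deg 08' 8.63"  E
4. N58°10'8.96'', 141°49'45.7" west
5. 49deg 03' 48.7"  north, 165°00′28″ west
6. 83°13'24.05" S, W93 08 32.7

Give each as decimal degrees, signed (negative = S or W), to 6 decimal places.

1. 23.053056, 17.332778
2. 0.784750, -79.129722
3. 41.647750, 177.135731
4. 58.169156, -141.829361
5. 49.063528, -165.007778
6. -83.223347, -93.142417

Point 1:
  Latitude: 23 + 3/60 + 11/3600 = 23.0530556
  N → positive
  λ: 19′ + 58″ = 19.96667′; 17 + 19.96667/60 = 17.3327778
  E ⇒ keep positive
Point 2:
  Latitude: 0° + 47/60 + 5.1/3600 = 0 + 0.783333 + 0.001417 = 0.7847500
  N → positive
  λ: 79 + 7/60 + 47/3600 = 79.1297222
  hemisphere W, so the sign is −
Point 3:
  Lat: 41 + 38/60 + 51.9/3600 = 41.6477500
  N ⇒ keep positive
  Lon: 177° + 8/60 + 8.63/3600 = 177 + 0.133333 + 0.002397 = 177.1357306
  E → positive
Point 4:
  Latitude: 58° + 10/60 + 8.96/3600 = 58 + 0.166667 + 0.002489 = 58.1691556
  N → positive
  Longitude: 49′ + 45.7″ = 49.76167′; 141 + 49.76167/60 = 141.8293611
  hemisphere W, so the sign is −
Point 5:
  Latitude: 3′ + 48.7″ = 3.81167′; 49 + 3.81167/60 = 49.0635278
  N → positive
  λ: 165° + 0/60 + 28/3600 = 165 + 0.000000 + 0.007778 = 165.0077778
  W ⇒ negate
Point 6:
  Latitude: 13′ + 24.05″ = 13.40083′; 83 + 13.40083/60 = 83.2233472
  S → negative
  λ: 93 + 8/60 + 32.7/3600 = 93.1424167
  W ⇒ negate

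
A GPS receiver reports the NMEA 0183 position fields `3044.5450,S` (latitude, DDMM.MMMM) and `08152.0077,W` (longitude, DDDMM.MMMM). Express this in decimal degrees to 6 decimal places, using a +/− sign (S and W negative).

-30.742417, -81.866795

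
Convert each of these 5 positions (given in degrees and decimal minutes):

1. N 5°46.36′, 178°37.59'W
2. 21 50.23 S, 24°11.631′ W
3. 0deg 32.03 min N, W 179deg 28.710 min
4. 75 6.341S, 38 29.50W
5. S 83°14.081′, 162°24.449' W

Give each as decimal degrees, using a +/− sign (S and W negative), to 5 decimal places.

1. 5.77267, -178.62650
2. -21.83717, -24.19385
3. 0.53383, -179.47850
4. -75.10568, -38.49167
5. -83.23468, -162.40748

Point 1:
  φ: 5 + 46.36/60 = 5.772667
  N ⇒ keep positive
  Longitude: 37.59′ = 0.626500°; total 178.626500
  hemisphere W, so the sign is −
Point 2:
  Latitude: 50.23′ = 0.837167°; total 21.837167
  hemisphere S, so the sign is −
  λ: 11.631′ = 0.193850°; total 24.193850
  hemisphere W, so the sign is −
Point 3:
  φ: 0 + 32.03/60 = 0.533833
  N → positive
  Longitude: 28.71′ = 0.478500°; total 179.478500
  hemisphere W, so the sign is −
Point 4:
  φ: 6.341′ = 0.105683°; total 75.105683
  hemisphere S, so the sign is −
  Lon: 38 + 29.5/60 = 38.491667
  W ⇒ negate
Point 5:
  Latitude: 14.081′ = 0.234683°; total 83.234683
  S → negative
  λ: 24.449′ = 0.407483°; total 162.407483
  hemisphere W, so the sign is −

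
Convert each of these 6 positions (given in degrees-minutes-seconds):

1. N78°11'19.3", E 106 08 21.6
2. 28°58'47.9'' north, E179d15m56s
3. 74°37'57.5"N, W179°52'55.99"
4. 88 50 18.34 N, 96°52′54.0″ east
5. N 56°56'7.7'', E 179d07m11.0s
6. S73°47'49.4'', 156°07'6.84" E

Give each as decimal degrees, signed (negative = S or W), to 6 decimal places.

1. 78.188694, 106.139333
2. 28.979972, 179.265556
3. 74.632639, -179.882219
4. 88.838428, 96.881667
5. 56.935472, 179.119722
6. -73.797056, 156.118567

Point 1:
  Latitude: 78 + 11/60 + 19.3/3600 = 78.1886944
  N → positive
  Lon: 8′ + 21.6″ = 8.36000′; 106 + 8.36000/60 = 106.1393333
  E ⇒ keep positive
Point 2:
  Lat: 28° + 58/60 + 47.9/3600 = 28 + 0.966667 + 0.013306 = 28.9799722
  N → positive
  λ: 179 + 15/60 + 56/3600 = 179.2655556
  E → positive
Point 3:
  φ: 37′ + 57.5″ = 37.95833′; 74 + 37.95833/60 = 74.6326389
  N → positive
  λ: 179 + 52/60 + 55.99/3600 = 179.8822194
  W → negative
Point 4:
  Latitude: 88° + 50/60 + 18.34/3600 = 88 + 0.833333 + 0.005094 = 88.8384278
  N → positive
  λ: 96° + 52/60 + 54/3600 = 96 + 0.866667 + 0.015000 = 96.8816667
  E → positive
Point 5:
  φ: 56° + 56/60 + 7.7/3600 = 56 + 0.933333 + 0.002139 = 56.9354722
  N ⇒ keep positive
  Longitude: 179° + 7/60 + 11/3600 = 179 + 0.116667 + 0.003056 = 179.1197222
  E → positive
Point 6:
  φ: 73° + 47/60 + 49.4/3600 = 73 + 0.783333 + 0.013722 = 73.7970556
  S ⇒ negate
  Lon: 156° + 7/60 + 6.84/3600 = 156 + 0.116667 + 0.001900 = 156.1185667
  E ⇒ keep positive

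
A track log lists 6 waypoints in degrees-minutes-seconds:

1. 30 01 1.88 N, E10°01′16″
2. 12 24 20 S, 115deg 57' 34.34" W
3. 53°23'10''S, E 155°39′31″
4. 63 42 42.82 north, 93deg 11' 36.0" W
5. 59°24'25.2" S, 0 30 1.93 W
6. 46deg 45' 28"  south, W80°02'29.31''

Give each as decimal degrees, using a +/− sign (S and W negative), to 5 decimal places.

1. 30.01719, 10.02111
2. -12.40556, -115.95954
3. -53.38611, 155.65861
4. 63.71189, -93.19333
5. -59.40700, -0.50054
6. -46.75778, -80.04148

Point 1:
  Latitude: 30 + 1/60 + 1.88/3600 = 30.017189
  N ⇒ keep positive
  Longitude: 10 + 1/60 + 16/3600 = 10.021111
  E → positive
Point 2:
  Lat: 12° + 24/60 + 20/3600 = 12 + 0.400000 + 0.005556 = 12.405556
  S ⇒ negate
  Lon: 115° + 57/60 + 34.34/3600 = 115 + 0.950000 + 0.009539 = 115.959539
  W ⇒ negate
Point 3:
  φ: 53 + 23/60 + 10/3600 = 53.386111
  S → negative
  λ: 155 + 39/60 + 31/3600 = 155.658611
  E → positive
Point 4:
  Latitude: 63° + 42/60 + 42.82/3600 = 63 + 0.700000 + 0.011894 = 63.711894
  N → positive
  Longitude: 93 + 11/60 + 36/3600 = 93.193333
  W ⇒ negate
Point 5:
  Lat: 24′ + 25.2″ = 24.42000′; 59 + 24.42000/60 = 59.407000
  S → negative
  λ: 30′ + 1.93″ = 30.03217′; 0 + 30.03217/60 = 0.500536
  hemisphere W, so the sign is −
Point 6:
  φ: 45′ + 28″ = 45.46667′; 46 + 45.46667/60 = 46.757778
  S ⇒ negate
  λ: 2′ + 29.31″ = 2.48850′; 80 + 2.48850/60 = 80.041475
  W → negative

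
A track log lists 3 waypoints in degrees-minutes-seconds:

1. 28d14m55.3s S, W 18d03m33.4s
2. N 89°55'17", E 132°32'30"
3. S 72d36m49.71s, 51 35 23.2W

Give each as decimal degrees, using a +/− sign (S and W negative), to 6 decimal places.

1. -28.248694, -18.059278
2. 89.921389, 132.541667
3. -72.613808, -51.589778

Point 1:
  Lat: 28° + 14/60 + 55.3/3600 = 28 + 0.233333 + 0.015361 = 28.2486944
  S ⇒ negate
  Lon: 18° + 3/60 + 33.4/3600 = 18 + 0.050000 + 0.009278 = 18.0592778
  W → negative
Point 2:
  Lat: 55′ + 17″ = 55.28333′; 89 + 55.28333/60 = 89.9213889
  N → positive
  λ: 132° + 32/60 + 30/3600 = 132 + 0.533333 + 0.008333 = 132.5416667
  E → positive
Point 3:
  φ: 36′ + 49.71″ = 36.82850′; 72 + 36.82850/60 = 72.6138083
  S → negative
  Lon: 35′ + 23.2″ = 35.38667′; 51 + 35.38667/60 = 51.5897778
  hemisphere W, so the sign is −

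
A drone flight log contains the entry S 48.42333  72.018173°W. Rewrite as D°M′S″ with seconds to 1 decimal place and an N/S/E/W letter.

48°25′24.0″ S, 72°01′5.4″ W

φ: whole degrees 48; 25.39980′ → 25′ and 23.988″
Lon: 0.018173° → 1.09038′; 0.09038 × 60 = 5.423″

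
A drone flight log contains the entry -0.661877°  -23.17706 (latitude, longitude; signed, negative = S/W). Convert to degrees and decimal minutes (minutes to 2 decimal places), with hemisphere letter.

0° 39.71′ S, 23° 10.62′ W

Latitude is negative → S; |value| = 0.661877
φ: minutes = (0.661877 − 0) × 60 = 39.7126
Longitude is negative → W; |value| = 23.177060
Lon: minutes = (23.177060 − 23) × 60 = 10.6236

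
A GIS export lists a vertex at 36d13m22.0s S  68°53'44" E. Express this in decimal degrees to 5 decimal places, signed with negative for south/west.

-36.22278, 68.89556

Lat: 13′ + 22″ = 13.36667′; 36 + 13.36667/60 = 36.222778
hemisphere S, so the sign is −
λ: 53′ + 44″ = 53.73333′; 68 + 53.73333/60 = 68.895556
E ⇒ keep positive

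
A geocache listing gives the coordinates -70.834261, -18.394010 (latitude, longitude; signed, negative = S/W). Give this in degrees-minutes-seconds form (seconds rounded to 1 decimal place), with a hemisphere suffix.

Latitude is negative → S; |value| = 70.834261
Latitude: 0.834261° → 50.05566′; 0.05566 × 60 = 3.340″
Longitude is negative → W; |value| = 18.394010
λ: 0.394010 × 60 = 23.64060′ → 23′, remainder × 60 = 38.436″

70°50′3.3″ S, 18°23′38.4″ W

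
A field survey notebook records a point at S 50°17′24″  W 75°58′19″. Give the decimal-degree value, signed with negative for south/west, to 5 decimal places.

-50.29000, -75.97194

φ: 50 + 17/60 + 24/3600 = 50.290000
S → negative
λ: 58′ + 19″ = 58.31667′; 75 + 58.31667/60 = 75.971944
W → negative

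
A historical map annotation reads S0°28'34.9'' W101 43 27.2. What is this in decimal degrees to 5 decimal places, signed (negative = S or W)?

Latitude: 0° + 28/60 + 34.9/3600 = 0 + 0.466667 + 0.009694 = 0.476361
S ⇒ negate
λ: 101 + 43/60 + 27.2/3600 = 101.724222
hemisphere W, so the sign is −

-0.47636, -101.72422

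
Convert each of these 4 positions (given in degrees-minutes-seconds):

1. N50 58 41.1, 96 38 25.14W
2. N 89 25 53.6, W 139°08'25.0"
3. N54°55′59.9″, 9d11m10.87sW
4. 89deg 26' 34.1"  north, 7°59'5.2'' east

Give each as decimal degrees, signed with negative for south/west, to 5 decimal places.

1. 50.97808, -96.64032
2. 89.43156, -139.14028
3. 54.93331, -9.18635
4. 89.44281, 7.98478

Point 1:
  φ: 58′ + 41.1″ = 58.68500′; 50 + 58.68500/60 = 50.978083
  N → positive
  λ: 96° + 38/60 + 25.14/3600 = 96 + 0.633333 + 0.006983 = 96.640317
  W ⇒ negate
Point 2:
  Lat: 89° + 25/60 + 53.6/3600 = 89 + 0.416667 + 0.014889 = 89.431556
  N ⇒ keep positive
  λ: 139 + 8/60 + 25/3600 = 139.140278
  W ⇒ negate
Point 3:
  Latitude: 55′ + 59.9″ = 55.99833′; 54 + 55.99833/60 = 54.933306
  N ⇒ keep positive
  Lon: 9 + 11/60 + 10.87/3600 = 9.186353
  W ⇒ negate
Point 4:
  Lat: 89° + 26/60 + 34.1/3600 = 89 + 0.433333 + 0.009472 = 89.442806
  N ⇒ keep positive
  Longitude: 59′ + 5.2″ = 59.08667′; 7 + 59.08667/60 = 7.984778
  E → positive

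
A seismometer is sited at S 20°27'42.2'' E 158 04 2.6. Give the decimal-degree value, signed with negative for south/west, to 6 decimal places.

-20.461722, 158.067389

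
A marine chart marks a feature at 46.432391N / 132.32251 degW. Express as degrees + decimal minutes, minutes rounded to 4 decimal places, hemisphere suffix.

Latitude: minutes = (46.432391 − 46) × 60 = 25.943460
Longitude: 132° + 0.322510 × 60 = 132° 19.350600′

46° 25.9435′ N, 132° 19.3506′ W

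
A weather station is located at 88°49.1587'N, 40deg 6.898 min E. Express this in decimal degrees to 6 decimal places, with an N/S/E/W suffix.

φ: 88 + 49.1587/60 = 88.8193117
Lon: 40 + 6.898/60 = 40.1149667

88.819312° N, 40.114967° E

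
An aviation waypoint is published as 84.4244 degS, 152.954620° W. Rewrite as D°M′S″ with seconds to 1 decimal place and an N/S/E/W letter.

84°25′27.8″ S, 152°57′16.6″ W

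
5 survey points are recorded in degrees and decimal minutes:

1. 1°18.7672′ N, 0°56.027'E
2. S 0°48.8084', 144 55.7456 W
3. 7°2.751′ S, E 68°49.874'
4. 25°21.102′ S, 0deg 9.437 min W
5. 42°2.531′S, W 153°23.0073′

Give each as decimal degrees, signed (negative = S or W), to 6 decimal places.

1. 1.312787, 0.933783
2. -0.813473, -144.929093
3. -7.045850, 68.831233
4. -25.351700, -0.157283
5. -42.042183, -153.383455

Point 1:
  φ: 1 + 18.7672/60 = 1.3127867
  N ⇒ keep positive
  λ: 56.027′ = 0.933783°; total 0.9337833
  E → positive
Point 2:
  Lat: 48.8084′ = 0.813473°; total 0.8134733
  S → negative
  Longitude: 144 + 55.7456/60 = 144.9290933
  W → negative
Point 3:
  Lat: 2.751′ = 0.045850°; total 7.0458500
  S → negative
  λ: 49.874′ = 0.831233°; total 68.8312333
  E ⇒ keep positive
Point 4:
  φ: 21.102′ = 0.351700°; total 25.3517000
  hemisphere S, so the sign is −
  Lon: 0 + 9.437/60 = 0.1572833
  W → negative
Point 5:
  Latitude: 2.531′ = 0.042183°; total 42.0421833
  hemisphere S, so the sign is −
  Longitude: 153 + 23.0073/60 = 153.3834550
  W ⇒ negate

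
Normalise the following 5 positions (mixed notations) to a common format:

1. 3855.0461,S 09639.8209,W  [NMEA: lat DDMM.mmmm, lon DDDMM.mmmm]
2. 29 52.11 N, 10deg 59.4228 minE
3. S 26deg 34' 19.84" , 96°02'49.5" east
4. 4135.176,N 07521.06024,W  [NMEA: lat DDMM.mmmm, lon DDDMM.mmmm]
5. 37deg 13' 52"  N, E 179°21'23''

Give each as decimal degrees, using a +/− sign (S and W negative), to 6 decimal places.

Point 1:
  Lat: degrees = first 2 digits = 38, minutes = 55.0461; 38 + 55.0461/60 = 38.9174350
  hemisphere S, so the sign is −
  Longitude: degrees = first 3 digits = 96, minutes = 39.8209; 96 + 39.8209/60 = 96.6636817
  W → negative
Point 2:
  Latitude: 52.11′ = 0.868500°; total 29.8685000
  N → positive
  Lon: 59.4228′ = 0.990380°; total 10.9903800
  E ⇒ keep positive
Point 3:
  φ: 26 + 34/60 + 19.84/3600 = 26.5721778
  hemisphere S, so the sign is −
  Lon: 2′ + 49.5″ = 2.82500′; 96 + 2.82500/60 = 96.0470833
  E ⇒ keep positive
Point 4:
  Latitude: split at 2 digits → 41° and 35.176′; 41 + 35.176/60 = 41.5862667
  N → positive
  Lon: split at 3 digits → 075° and 21.06024′; 75 + 21.06024/60 = 75.3510040
  hemisphere W, so the sign is −
Point 5:
  Latitude: 37° + 13/60 + 52/3600 = 37 + 0.216667 + 0.014444 = 37.2311111
  N ⇒ keep positive
  Longitude: 21′ + 23″ = 21.38333′; 179 + 21.38333/60 = 179.3563889
  E → positive

1. -38.917435, -96.663682
2. 29.868500, 10.990380
3. -26.572178, 96.047083
4. 41.586267, -75.351004
5. 37.231111, 179.356389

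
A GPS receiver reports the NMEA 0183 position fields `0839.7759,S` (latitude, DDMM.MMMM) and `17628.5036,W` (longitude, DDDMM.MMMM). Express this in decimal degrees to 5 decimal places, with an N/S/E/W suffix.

8.66293° S, 176.47506° W

Latitude: split at 2 digits → 08° and 39.7759′; 8 + 39.7759/60 = 8.662932
Lon: split at 3 digits → 176° and 28.5036′; 176 + 28.5036/60 = 176.475060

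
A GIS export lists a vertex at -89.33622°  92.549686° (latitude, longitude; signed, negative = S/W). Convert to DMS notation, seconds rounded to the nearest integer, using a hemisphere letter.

89°20′10″ S, 92°32′59″ E

Latitude is negative → S; |value| = 89.336220
Lat: 0.336220° → 20.17320′; 0.17320 × 60 = 10.39″
Lon: 0.549686 × 60 = 32.98116′ → 32′, remainder × 60 = 58.87″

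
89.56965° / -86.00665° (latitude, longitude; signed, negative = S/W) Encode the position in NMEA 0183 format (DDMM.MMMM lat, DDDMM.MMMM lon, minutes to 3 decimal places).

φ: minutes = (89.569650 − 89) × 60 = 34.17900
Longitude is negative → W; |value| = 86.006650
λ: fractional part 0.006650 → 0.39900 minutes

8934.179,N / 08600.399,W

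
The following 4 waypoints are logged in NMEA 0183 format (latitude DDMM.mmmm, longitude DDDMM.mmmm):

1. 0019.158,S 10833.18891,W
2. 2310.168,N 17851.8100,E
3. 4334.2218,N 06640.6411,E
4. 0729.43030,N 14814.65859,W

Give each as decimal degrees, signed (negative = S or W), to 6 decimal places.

Point 1:
  φ: split at 2 digits → 00° and 19.158′; 0 + 19.158/60 = 0.3193000
  S ⇒ negate
  λ: split at 3 digits → 108° and 33.18891′; 108 + 33.18891/60 = 108.5531485
  W ⇒ negate
Point 2:
  Latitude: split at 2 digits → 23° and 10.168′; 23 + 10.168/60 = 23.1694667
  N ⇒ keep positive
  Lon: degrees = first 3 digits = 178, minutes = 51.81; 178 + 51.81/60 = 178.8635000
  E → positive
Point 3:
  φ: split at 2 digits → 43° and 34.2218′; 43 + 34.2218/60 = 43.5703633
  N → positive
  λ: degrees = first 3 digits = 66, minutes = 40.6411; 66 + 40.6411/60 = 66.6773517
  E ⇒ keep positive
Point 4:
  φ: degrees = first 2 digits = 7, minutes = 29.4303; 7 + 29.4303/60 = 7.4905050
  N → positive
  Longitude: degrees = first 3 digits = 148, minutes = 14.65859; 148 + 14.65859/60 = 148.2443098
  W → negative

1. -0.319300, -108.553149
2. 23.169467, 178.863500
3. 43.570363, 66.677352
4. 7.490505, -148.244310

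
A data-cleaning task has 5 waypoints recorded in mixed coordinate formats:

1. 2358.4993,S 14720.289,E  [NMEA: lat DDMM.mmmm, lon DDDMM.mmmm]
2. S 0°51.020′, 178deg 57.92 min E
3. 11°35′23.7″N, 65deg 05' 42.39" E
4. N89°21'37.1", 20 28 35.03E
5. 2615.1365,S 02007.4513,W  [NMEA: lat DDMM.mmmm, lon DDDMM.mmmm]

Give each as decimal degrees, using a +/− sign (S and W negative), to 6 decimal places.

Point 1:
  φ: split at 2 digits → 23° and 58.4993′; 23 + 58.4993/60 = 23.9749883
  S → negative
  Lon: split at 3 digits → 147° and 20.289′; 147 + 20.289/60 = 147.3381500
  E → positive
Point 2:
  φ: 51.02′ = 0.850333°; total 0.8503333
  hemisphere S, so the sign is −
  λ: 57.92′ = 0.965333°; total 178.9653333
  E ⇒ keep positive
Point 3:
  φ: 11 + 35/60 + 23.7/3600 = 11.5899167
  N ⇒ keep positive
  Longitude: 5′ + 42.39″ = 5.70650′; 65 + 5.70650/60 = 65.0951083
  E ⇒ keep positive
Point 4:
  φ: 21′ + 37.1″ = 21.61833′; 89 + 21.61833/60 = 89.3603056
  N ⇒ keep positive
  Longitude: 20° + 28/60 + 35.03/3600 = 20 + 0.466667 + 0.009731 = 20.4763972
  E ⇒ keep positive
Point 5:
  Latitude: degrees = first 2 digits = 26, minutes = 15.1365; 26 + 15.1365/60 = 26.2522750
  S ⇒ negate
  Lon: split at 3 digits → 020° and 7.4513′; 20 + 7.4513/60 = 20.1241883
  W ⇒ negate

1. -23.974988, 147.338150
2. -0.850333, 178.965333
3. 11.589917, 65.095108
4. 89.360306, 20.476397
5. -26.252275, -20.124188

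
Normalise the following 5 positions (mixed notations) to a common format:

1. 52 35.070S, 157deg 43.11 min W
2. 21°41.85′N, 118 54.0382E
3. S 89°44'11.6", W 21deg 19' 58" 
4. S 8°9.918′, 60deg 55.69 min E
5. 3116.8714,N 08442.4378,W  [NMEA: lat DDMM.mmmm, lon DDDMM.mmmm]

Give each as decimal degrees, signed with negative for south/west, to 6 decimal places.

1. -52.584500, -157.718500
2. 21.697500, 118.900637
3. -89.736556, -21.332778
4. -8.165300, 60.928167
5. 31.281190, -84.707297

Point 1:
  φ: 52 + 35.07/60 = 52.5845000
  S ⇒ negate
  Lon: 43.11′ = 0.718500°; total 157.7185000
  hemisphere W, so the sign is −
Point 2:
  Latitude: 41.85′ = 0.697500°; total 21.6975000
  N → positive
  Lon: 54.0382′ = 0.900637°; total 118.9006367
  E ⇒ keep positive
Point 3:
  φ: 89 + 44/60 + 11.6/3600 = 89.7365556
  S ⇒ negate
  λ: 19′ + 58″ = 19.96667′; 21 + 19.96667/60 = 21.3327778
  hemisphere W, so the sign is −
Point 4:
  Latitude: 9.918′ = 0.165300°; total 8.1653000
  S → negative
  λ: 55.69′ = 0.928167°; total 60.9281667
  E ⇒ keep positive
Point 5:
  Lat: split at 2 digits → 31° and 16.8714′; 31 + 16.8714/60 = 31.2811900
  N ⇒ keep positive
  Lon: degrees = first 3 digits = 84, minutes = 42.4378; 84 + 42.4378/60 = 84.7072967
  W ⇒ negate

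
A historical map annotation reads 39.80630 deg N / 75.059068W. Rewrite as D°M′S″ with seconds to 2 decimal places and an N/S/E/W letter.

φ: whole degrees 39; 48.37800′ → 48′ and 22.6800″
λ: 0.059068° → 3.54408′; 0.54408 × 60 = 32.6448″

39°48′22.68″ N, 75°03′32.64″ W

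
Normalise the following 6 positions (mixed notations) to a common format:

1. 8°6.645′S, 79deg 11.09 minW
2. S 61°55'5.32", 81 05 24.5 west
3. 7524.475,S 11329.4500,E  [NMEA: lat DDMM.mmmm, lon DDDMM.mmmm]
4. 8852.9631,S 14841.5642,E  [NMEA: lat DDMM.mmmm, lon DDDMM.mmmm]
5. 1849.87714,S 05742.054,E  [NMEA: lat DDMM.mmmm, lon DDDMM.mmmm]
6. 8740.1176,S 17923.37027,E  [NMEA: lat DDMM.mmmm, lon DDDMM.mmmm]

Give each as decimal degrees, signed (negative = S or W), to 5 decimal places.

1. -8.11075, -79.18483
2. -61.91814, -81.09014
3. -75.40792, 113.49083
4. -88.88272, 148.69274
5. -18.83129, 57.70090
6. -87.66863, 179.38950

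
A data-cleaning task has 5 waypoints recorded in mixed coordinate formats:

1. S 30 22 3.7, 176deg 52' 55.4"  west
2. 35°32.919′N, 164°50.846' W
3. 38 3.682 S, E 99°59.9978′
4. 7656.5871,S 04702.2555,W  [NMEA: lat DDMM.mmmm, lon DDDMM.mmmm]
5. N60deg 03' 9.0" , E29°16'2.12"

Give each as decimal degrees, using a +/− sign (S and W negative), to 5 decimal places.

1. -30.36769, -176.88206
2. 35.54865, -164.84743
3. -38.06137, 99.99996
4. -76.94312, -47.03759
5. 60.05250, 29.26726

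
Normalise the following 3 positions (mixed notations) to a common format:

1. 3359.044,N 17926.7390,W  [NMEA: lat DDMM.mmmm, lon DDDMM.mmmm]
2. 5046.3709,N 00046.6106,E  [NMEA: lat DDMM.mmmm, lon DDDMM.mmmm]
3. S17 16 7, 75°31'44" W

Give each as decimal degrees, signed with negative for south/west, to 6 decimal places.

Point 1:
  Lat: split at 2 digits → 33° and 59.044′; 33 + 59.044/60 = 33.9840667
  N → positive
  Lon: degrees = first 3 digits = 179, minutes = 26.739; 179 + 26.739/60 = 179.4456500
  hemisphere W, so the sign is −
Point 2:
  Lat: split at 2 digits → 50° and 46.3709′; 50 + 46.3709/60 = 50.7728483
  N ⇒ keep positive
  λ: degrees = first 3 digits = 0, minutes = 46.6106; 0 + 46.6106/60 = 0.7768433
  E → positive
Point 3:
  φ: 17° + 16/60 + 7/3600 = 17 + 0.266667 + 0.001944 = 17.2686111
  S → negative
  Lon: 75 + 31/60 + 44/3600 = 75.5288889
  W ⇒ negate

1. 33.984067, -179.445650
2. 50.772848, 0.776843
3. -17.268611, -75.528889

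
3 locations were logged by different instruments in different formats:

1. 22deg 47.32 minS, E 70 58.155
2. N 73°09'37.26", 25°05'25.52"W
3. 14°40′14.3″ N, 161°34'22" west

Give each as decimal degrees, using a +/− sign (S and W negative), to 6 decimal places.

1. -22.788667, 70.969250
2. 73.160350, -25.090422
3. 14.670639, -161.572778

Point 1:
  φ: 22 + 47.32/60 = 22.7886667
  S → negative
  Lon: 70 + 58.155/60 = 70.9692500
  E ⇒ keep positive
Point 2:
  Latitude: 73 + 9/60 + 37.26/3600 = 73.1603500
  N ⇒ keep positive
  Lon: 25 + 5/60 + 25.52/3600 = 25.0904222
  W → negative
Point 3:
  Lat: 14 + 40/60 + 14.3/3600 = 14.6706389
  N ⇒ keep positive
  λ: 34′ + 22″ = 34.36667′; 161 + 34.36667/60 = 161.5727778
  W → negative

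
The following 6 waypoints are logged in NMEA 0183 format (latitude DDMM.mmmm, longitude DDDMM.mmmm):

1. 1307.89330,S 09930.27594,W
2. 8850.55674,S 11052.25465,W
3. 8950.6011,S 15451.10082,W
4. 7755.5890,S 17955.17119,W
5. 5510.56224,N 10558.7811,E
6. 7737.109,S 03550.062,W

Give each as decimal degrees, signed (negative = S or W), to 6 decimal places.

Point 1:
  Lat: split at 2 digits → 13° and 7.8933′; 13 + 7.8933/60 = 13.1315550
  hemisphere S, so the sign is −
  Longitude: split at 3 digits → 099° and 30.27594′; 99 + 30.27594/60 = 99.5045990
  hemisphere W, so the sign is −
Point 2:
  φ: split at 2 digits → 88° and 50.55674′; 88 + 50.55674/60 = 88.8426123
  hemisphere S, so the sign is −
  Longitude: degrees = first 3 digits = 110, minutes = 52.25465; 110 + 52.25465/60 = 110.8709108
  hemisphere W, so the sign is −
Point 3:
  Latitude: degrees = first 2 digits = 89, minutes = 50.6011; 89 + 50.6011/60 = 89.8433517
  S ⇒ negate
  Lon: split at 3 digits → 154° and 51.10082′; 154 + 51.10082/60 = 154.8516803
  W → negative
Point 4:
  Latitude: degrees = first 2 digits = 77, minutes = 55.589; 77 + 55.589/60 = 77.9264833
  S → negative
  λ: degrees = first 3 digits = 179, minutes = 55.17119; 179 + 55.17119/60 = 179.9195198
  W ⇒ negate
Point 5:
  Lat: split at 2 digits → 55° and 10.56224′; 55 + 10.56224/60 = 55.1760373
  N ⇒ keep positive
  Lon: split at 3 digits → 105° and 58.7811′; 105 + 58.7811/60 = 105.9796850
  E ⇒ keep positive
Point 6:
  φ: degrees = first 2 digits = 77, minutes = 37.109; 77 + 37.109/60 = 77.6184833
  hemisphere S, so the sign is −
  Lon: split at 3 digits → 035° and 50.062′; 35 + 50.062/60 = 35.8343667
  hemisphere W, so the sign is −

1. -13.131555, -99.504599
2. -88.842612, -110.870911
3. -89.843352, -154.851680
4. -77.926483, -179.919520
5. 55.176037, 105.979685
6. -77.618483, -35.834367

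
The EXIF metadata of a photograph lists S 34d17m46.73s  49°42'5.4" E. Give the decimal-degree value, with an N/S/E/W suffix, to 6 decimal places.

Latitude: 17′ + 46.73″ = 17.77883′; 34 + 17.77883/60 = 34.2963139
λ: 49 + 42/60 + 5.4/3600 = 49.7015000

34.296314° S, 49.701500° E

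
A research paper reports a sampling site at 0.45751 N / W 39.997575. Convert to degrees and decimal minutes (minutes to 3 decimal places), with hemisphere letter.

Latitude: 0° + 0.457510 × 60 = 0° 27.45060′
Longitude: fractional part 0.997575 → 59.85450 minutes

0° 27.451′ N, 39° 59.855′ W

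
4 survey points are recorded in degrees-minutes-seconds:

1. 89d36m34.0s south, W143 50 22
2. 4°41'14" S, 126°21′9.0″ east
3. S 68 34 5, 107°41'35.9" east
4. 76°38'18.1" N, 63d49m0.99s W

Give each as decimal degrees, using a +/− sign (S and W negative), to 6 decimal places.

1. -89.609444, -143.839444
2. -4.687222, 126.352500
3. -68.568056, 107.693306
4. 76.638361, -63.816942

Point 1:
  Lat: 36′ + 34″ = 36.56667′; 89 + 36.56667/60 = 89.6094444
  hemisphere S, so the sign is −
  Longitude: 143 + 50/60 + 22/3600 = 143.8394444
  W → negative
Point 2:
  Lat: 41′ + 14″ = 41.23333′; 4 + 41.23333/60 = 4.6872222
  S ⇒ negate
  Longitude: 126° + 21/60 + 9/3600 = 126 + 0.350000 + 0.002500 = 126.3525000
  E → positive
Point 3:
  Lat: 68° + 34/60 + 5/3600 = 68 + 0.566667 + 0.001389 = 68.5680556
  S ⇒ negate
  Longitude: 107° + 41/60 + 35.9/3600 = 107 + 0.683333 + 0.009972 = 107.6933056
  E ⇒ keep positive
Point 4:
  φ: 76° + 38/60 + 18.1/3600 = 76 + 0.633333 + 0.005028 = 76.6383611
  N ⇒ keep positive
  Longitude: 63° + 49/60 + 0.99/3600 = 63 + 0.816667 + 0.000275 = 63.8169417
  W → negative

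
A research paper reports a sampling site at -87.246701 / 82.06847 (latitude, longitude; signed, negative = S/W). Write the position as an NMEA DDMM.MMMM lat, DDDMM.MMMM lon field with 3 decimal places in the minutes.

Latitude is negative → S; |value| = 87.246701
φ: 87° + 0.246701 × 60 = 87° 14.80206′
λ: minutes = (82.068470 − 82) × 60 = 4.10820

8714.802,S / 08204.108,E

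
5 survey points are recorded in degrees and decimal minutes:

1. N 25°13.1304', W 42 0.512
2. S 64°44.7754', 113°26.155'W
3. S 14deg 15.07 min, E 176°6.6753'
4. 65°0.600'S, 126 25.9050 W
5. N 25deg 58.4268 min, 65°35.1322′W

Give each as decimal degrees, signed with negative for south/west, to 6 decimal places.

Point 1:
  Latitude: 25 + 13.1304/60 = 25.2188400
  N ⇒ keep positive
  Longitude: 0.512′ = 0.008533°; total 42.0085333
  W → negative
Point 2:
  Lat: 44.7754′ = 0.746257°; total 64.7462567
  S ⇒ negate
  Longitude: 26.155′ = 0.435917°; total 113.4359167
  W ⇒ negate
Point 3:
  φ: 15.07′ = 0.251167°; total 14.2511667
  hemisphere S, so the sign is −
  λ: 176 + 6.6753/60 = 176.1112550
  E ⇒ keep positive
Point 4:
  Latitude: 0.6′ = 0.010000°; total 65.0100000
  hemisphere S, so the sign is −
  λ: 25.905′ = 0.431750°; total 126.4317500
  W → negative
Point 5:
  Lat: 25 + 58.4268/60 = 25.9737800
  N ⇒ keep positive
  Longitude: 35.1322′ = 0.585537°; total 65.5855367
  W ⇒ negate

1. 25.218840, -42.008533
2. -64.746257, -113.435917
3. -14.251167, 176.111255
4. -65.010000, -126.431750
5. 25.973780, -65.585537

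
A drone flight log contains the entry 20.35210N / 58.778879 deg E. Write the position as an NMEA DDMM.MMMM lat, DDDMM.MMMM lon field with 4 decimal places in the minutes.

2021.1260,N / 05846.7327,E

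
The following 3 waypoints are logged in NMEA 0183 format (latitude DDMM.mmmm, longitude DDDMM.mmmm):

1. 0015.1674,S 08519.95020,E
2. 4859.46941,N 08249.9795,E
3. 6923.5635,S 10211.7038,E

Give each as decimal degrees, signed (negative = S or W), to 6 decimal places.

Point 1:
  Lat: split at 2 digits → 00° and 15.1674′; 0 + 15.1674/60 = 0.2527900
  S ⇒ negate
  λ: degrees = first 3 digits = 85, minutes = 19.9502; 85 + 19.9502/60 = 85.3325033
  E → positive
Point 2:
  Latitude: degrees = first 2 digits = 48, minutes = 59.46941; 48 + 59.46941/60 = 48.9911568
  N ⇒ keep positive
  Longitude: split at 3 digits → 082° and 49.9795′; 82 + 49.9795/60 = 82.8329917
  E → positive
Point 3:
  φ: split at 2 digits → 69° and 23.5635′; 69 + 23.5635/60 = 69.3927250
  S ⇒ negate
  Lon: split at 3 digits → 102° and 11.7038′; 102 + 11.7038/60 = 102.1950633
  E → positive

1. -0.252790, 85.332503
2. 48.991157, 82.832992
3. -69.392725, 102.195063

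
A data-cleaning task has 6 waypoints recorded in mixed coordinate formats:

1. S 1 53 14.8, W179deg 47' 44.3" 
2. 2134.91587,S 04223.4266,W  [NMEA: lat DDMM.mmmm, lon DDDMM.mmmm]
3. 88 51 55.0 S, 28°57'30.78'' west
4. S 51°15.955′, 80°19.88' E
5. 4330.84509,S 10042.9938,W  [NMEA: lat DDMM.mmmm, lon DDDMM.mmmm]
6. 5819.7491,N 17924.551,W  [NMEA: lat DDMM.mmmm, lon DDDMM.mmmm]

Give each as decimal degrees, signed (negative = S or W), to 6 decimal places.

1. -1.887444, -179.795639
2. -21.581931, -42.390443
3. -88.865278, -28.958550
4. -51.265917, 80.331333
5. -43.514085, -100.716563
6. 58.329152, -179.409183

Point 1:
  Lat: 1 + 53/60 + 14.8/3600 = 1.8874444
  S → negative
  λ: 179° + 47/60 + 44.3/3600 = 179 + 0.783333 + 0.012306 = 179.7956389
  hemisphere W, so the sign is −
Point 2:
  Latitude: degrees = first 2 digits = 21, minutes = 34.91587; 21 + 34.91587/60 = 21.5819312
  hemisphere S, so the sign is −
  λ: degrees = first 3 digits = 42, minutes = 23.4266; 42 + 23.4266/60 = 42.3904433
  W → negative
Point 3:
  Lat: 51′ + 55″ = 51.91667′; 88 + 51.91667/60 = 88.8652778
  S ⇒ negate
  λ: 57′ + 30.78″ = 57.51300′; 28 + 57.51300/60 = 28.9585500
  hemisphere W, so the sign is −
Point 4:
  φ: 15.955′ = 0.265917°; total 51.2659167
  S → negative
  Longitude: 80 + 19.88/60 = 80.3313333
  E → positive
Point 5:
  φ: degrees = first 2 digits = 43, minutes = 30.84509; 43 + 30.84509/60 = 43.5140848
  S → negative
  λ: split at 3 digits → 100° and 42.9938′; 100 + 42.9938/60 = 100.7165633
  hemisphere W, so the sign is −
Point 6:
  Lat: degrees = first 2 digits = 58, minutes = 19.7491; 58 + 19.7491/60 = 58.3291517
  N ⇒ keep positive
  λ: degrees = first 3 digits = 179, minutes = 24.551; 179 + 24.551/60 = 179.4091833
  hemisphere W, so the sign is −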